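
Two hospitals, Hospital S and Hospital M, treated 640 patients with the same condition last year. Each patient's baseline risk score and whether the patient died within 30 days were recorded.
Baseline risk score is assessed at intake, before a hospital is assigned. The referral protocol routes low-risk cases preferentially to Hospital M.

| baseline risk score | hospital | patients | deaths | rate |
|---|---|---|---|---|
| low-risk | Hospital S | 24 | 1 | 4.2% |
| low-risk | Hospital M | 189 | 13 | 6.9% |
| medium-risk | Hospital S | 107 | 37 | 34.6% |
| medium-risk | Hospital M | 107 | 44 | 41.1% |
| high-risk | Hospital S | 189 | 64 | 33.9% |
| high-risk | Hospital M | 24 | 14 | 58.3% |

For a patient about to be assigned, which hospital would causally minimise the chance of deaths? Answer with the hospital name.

Hospital S is lower inside every baseline risk score stratum but Hospital M is lower in aggregate. Whether to stratify depends on how baseline risk score relates to the hospital.
Baseline risk score satisfies the back-door criterion: it is not a descendant of the hospital, and it blocks the spurious path from hospital to outcome. Adjusting for it (i.e., using the within-baseline risk score rates) gives the causal effect.
Within each level — low-risk: 4.2% vs 6.9%; medium-risk: 34.6% vs 41.1%; high-risk: 33.9% vs 58.3% — Hospital S is lower every time.

Hospital S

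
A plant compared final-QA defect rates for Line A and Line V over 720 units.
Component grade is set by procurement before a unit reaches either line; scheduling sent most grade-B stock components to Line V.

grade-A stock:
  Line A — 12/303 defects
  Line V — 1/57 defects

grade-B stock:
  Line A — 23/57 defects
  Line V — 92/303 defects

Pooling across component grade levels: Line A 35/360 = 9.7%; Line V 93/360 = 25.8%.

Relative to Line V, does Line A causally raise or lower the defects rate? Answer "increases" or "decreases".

Here component grade is a common cause — it drives both which line a case falls under and the outcome. The crude comparison mixes populations; the stratum-specific rates are the causally relevant ones.
Within each level — grade-A stock: 4.0% vs 1.8%; grade-B stock: 40.4% vs 30.4% — Line V is lower every time.

increases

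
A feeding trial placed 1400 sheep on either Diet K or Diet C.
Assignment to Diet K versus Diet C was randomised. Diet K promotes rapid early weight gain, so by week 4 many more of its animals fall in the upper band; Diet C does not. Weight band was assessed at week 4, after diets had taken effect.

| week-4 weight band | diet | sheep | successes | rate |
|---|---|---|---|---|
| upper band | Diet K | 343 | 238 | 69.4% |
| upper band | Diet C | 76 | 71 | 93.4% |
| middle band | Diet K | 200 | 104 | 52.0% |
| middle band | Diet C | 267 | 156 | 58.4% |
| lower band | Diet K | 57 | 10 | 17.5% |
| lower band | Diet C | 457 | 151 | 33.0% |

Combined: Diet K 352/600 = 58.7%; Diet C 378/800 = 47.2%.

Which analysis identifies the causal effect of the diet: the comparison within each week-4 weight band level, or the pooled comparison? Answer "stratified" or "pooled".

pooled

The stratified and pooled comparisons disagree (Diet C wins within each week-4 weight band; Diet K wins overall), so the answer turns on the causal role of week-4 weight band.
Because the diet influences week-4 weight band, week-4 weight band is a post-treatment mediator, not a confounder. Stratifying on it would bias the estimate; the causal effect is the crude pooled difference.
Pooled: Diet K 58.7% vs Diet C 47.2%; Diet K is higher overall.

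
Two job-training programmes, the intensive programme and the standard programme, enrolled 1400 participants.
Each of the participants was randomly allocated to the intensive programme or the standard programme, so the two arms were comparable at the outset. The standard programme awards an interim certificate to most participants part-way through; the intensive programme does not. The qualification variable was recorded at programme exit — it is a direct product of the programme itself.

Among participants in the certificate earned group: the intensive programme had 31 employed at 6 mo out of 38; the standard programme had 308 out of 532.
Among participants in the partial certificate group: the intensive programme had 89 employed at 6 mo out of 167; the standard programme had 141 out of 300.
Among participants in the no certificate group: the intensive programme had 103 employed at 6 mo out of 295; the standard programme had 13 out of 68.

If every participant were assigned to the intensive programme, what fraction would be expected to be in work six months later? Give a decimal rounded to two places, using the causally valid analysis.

The distribution of qualification attained during the programme is itself part of what the programme does — it is an intermediate outcome. Holding it fixed would remove that part of the effect; the total effect is the pooled difference.
So P(outcome | do(the intensive programme)) is just the pooled rate for the intensive programme: 223/500 = 0.446.

0.45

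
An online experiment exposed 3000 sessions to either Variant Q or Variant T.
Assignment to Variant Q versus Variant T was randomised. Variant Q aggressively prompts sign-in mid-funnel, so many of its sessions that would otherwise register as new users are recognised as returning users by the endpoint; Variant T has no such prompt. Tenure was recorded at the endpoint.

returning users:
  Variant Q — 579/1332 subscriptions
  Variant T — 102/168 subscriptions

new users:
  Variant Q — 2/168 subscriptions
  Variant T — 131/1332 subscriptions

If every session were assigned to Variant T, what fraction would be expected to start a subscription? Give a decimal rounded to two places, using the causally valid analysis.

0.16

User tenure lies on the pathway variant → user tenure → outcome, so adjusting for it blocks the indirect effect. For the total causal effect of variant, use the unadjusted pooled rates.
So P(outcome | do(Variant T)) is just the pooled rate for Variant T: 233/1500 = 0.155.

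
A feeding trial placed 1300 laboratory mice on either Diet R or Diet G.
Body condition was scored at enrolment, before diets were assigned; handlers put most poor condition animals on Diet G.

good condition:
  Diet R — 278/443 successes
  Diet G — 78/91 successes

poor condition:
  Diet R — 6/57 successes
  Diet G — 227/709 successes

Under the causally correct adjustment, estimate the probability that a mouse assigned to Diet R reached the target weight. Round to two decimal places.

Starting body condition satisfies the back-door criterion: it is not a descendant of the diet, and it blocks the spurious path from diet to outcome. Adjusting for it (i.e., using the within-starting body condition rates) gives the causal effect.
Standardising Diet R to the population starting body condition mix: 0.411·278/443 + 0.589·6/57 = 0.320.

0.32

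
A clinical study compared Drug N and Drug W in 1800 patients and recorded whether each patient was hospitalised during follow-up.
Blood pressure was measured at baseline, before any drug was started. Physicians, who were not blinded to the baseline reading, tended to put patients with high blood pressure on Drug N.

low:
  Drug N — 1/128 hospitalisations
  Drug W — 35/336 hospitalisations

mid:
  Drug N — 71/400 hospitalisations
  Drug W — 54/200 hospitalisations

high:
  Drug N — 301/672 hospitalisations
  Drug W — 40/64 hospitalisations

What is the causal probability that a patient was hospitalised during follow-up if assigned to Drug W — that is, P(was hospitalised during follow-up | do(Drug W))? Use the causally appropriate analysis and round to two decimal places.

The blood pressure-specific comparison favours Drug N throughout, but the pooled figures favour Drug W. The question is whether to condition on blood pressure.
Here blood pressure is a common cause — it drives both which drug a case falls under and the outcome. The crude comparison mixes populations; the stratum-specific rates are the causally relevant ones.
Standardising Drug W to the population blood pressure mix: 0.258·35/336 + 0.333·54/200 + 0.409·40/64 = 0.372.

0.37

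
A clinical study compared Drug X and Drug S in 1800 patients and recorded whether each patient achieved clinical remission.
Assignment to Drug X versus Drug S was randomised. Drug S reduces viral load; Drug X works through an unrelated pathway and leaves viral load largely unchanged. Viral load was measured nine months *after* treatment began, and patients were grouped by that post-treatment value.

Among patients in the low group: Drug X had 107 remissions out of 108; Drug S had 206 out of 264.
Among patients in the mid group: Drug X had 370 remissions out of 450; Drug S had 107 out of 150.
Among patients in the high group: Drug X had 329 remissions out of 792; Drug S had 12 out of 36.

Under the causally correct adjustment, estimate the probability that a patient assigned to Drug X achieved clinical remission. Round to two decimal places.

Drug X is higher inside every viral load stratum but Drug S is higher in aggregate. Whether to stratify depends on how viral load relates to the drug.
Because the drug influences viral load, viral load is a post-treatment mediator, not a confounder. Stratifying on it would bias the estimate; the causal effect is the crude pooled difference.
So P(outcome | do(Drug X)) is just the pooled rate for Drug X: 806/1350 = 0.597.

0.60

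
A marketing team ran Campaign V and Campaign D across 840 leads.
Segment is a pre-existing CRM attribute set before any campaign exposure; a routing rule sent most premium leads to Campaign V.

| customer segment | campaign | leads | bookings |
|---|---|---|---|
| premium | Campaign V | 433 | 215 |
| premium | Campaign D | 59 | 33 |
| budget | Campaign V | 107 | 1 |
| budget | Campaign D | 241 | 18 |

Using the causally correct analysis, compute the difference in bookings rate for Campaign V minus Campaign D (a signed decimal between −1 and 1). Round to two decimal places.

Customer segment is set before the campaign has any effect — it is not caused by the campaign — and it independently drives the outcome. That makes it a confounder, so the causal comparison is within customer segment levels.
Adjusting over the population distribution of customer segment: 0.586·(0.497−0.559) + 0.414·(0.009−0.075) = -0.064.

-0.06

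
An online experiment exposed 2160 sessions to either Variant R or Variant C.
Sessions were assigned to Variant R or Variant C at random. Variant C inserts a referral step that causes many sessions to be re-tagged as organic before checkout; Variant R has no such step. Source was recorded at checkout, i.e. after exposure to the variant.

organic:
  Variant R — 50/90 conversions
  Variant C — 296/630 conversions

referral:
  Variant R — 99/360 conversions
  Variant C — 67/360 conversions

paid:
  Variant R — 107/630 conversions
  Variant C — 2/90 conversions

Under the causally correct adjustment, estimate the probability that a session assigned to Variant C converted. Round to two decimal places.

0.34

The traffic source-specific comparison favours Variant R throughout, but the pooled figures favour Variant C. The question is whether to condition on traffic source.
Traffic source here is a post-treatment variable shaped by the variant; conditioning on it would introduce bias rather than remove it. The overall comparison is the causal one.
So P(outcome | do(Variant C)) is just the pooled rate for Variant C: 365/1080 = 0.338.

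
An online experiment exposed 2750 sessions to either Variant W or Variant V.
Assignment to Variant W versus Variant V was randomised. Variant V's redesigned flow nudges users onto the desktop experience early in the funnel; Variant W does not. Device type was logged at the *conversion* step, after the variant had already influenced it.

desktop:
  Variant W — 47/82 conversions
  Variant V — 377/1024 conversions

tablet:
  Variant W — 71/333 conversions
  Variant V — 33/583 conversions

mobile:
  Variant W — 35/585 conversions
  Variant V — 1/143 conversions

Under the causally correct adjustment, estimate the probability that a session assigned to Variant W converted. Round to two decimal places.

0.15

Within every device type level Variant W has the higher rate, yet pooled Variant V does — Simpson's reversal.
Device type lies on the pathway variant → device type → outcome, so adjusting for it blocks the indirect effect. For the total causal effect of variant, use the unadjusted pooled rates.
So P(outcome | do(Variant W)) is just the pooled rate for Variant W: 153/1000 = 0.153.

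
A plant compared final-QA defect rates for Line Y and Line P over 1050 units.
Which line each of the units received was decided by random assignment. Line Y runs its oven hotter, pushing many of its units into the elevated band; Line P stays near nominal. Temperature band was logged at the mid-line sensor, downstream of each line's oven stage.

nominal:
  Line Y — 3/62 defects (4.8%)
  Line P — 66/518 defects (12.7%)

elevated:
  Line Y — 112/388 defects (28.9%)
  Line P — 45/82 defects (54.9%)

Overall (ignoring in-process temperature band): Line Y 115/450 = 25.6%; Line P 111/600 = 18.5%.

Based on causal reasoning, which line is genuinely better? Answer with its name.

Stratifying would compare lines among units the lines themselves sorted into in-process temperature band groups — a form of selection on an intermediate. The unconditioned pooled rates give the total causal effect.
Pooled: Line Y 25.6% vs Line P 18.5%; Line P is lower overall.

Line P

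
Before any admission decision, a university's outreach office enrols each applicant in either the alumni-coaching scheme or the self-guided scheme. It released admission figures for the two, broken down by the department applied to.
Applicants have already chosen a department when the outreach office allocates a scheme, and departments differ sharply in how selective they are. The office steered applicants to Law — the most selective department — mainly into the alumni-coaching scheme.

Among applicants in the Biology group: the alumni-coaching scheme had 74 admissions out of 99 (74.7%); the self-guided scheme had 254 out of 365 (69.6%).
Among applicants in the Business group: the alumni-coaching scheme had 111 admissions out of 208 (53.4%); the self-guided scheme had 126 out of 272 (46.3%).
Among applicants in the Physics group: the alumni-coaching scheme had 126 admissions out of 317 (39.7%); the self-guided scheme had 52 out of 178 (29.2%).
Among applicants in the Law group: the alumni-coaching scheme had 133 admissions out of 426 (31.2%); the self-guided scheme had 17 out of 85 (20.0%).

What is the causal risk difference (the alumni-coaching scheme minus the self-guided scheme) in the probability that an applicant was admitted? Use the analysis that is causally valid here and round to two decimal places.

+0.09

Department is set before the outreach scheme has any effect — it is not caused by the outreach scheme — and it independently drives the outcome. That makes it a confounder, so the causal comparison is within department levels.
Adjusting over the population distribution of department: 0.238·(0.747−0.696) + 0.246·(0.534−0.463) + 0.254·(0.397−0.292) + 0.262·(0.312−0.200) = +0.086.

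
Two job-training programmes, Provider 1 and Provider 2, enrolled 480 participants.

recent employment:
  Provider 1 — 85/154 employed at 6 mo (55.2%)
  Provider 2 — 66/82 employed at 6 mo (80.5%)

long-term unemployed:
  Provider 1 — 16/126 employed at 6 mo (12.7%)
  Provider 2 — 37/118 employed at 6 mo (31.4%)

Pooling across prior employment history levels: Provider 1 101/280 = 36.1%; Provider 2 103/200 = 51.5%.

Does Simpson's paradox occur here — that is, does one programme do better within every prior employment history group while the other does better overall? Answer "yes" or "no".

Within each prior employment history level (recent employment 55.2% vs 80.5%; long-term unemployed 12.7% vs 31.4%), Provider 2 has the higher rate every time. Pooled: 36.1% vs 51.5% — Provider 2 has the higher rate overall. They agree.

no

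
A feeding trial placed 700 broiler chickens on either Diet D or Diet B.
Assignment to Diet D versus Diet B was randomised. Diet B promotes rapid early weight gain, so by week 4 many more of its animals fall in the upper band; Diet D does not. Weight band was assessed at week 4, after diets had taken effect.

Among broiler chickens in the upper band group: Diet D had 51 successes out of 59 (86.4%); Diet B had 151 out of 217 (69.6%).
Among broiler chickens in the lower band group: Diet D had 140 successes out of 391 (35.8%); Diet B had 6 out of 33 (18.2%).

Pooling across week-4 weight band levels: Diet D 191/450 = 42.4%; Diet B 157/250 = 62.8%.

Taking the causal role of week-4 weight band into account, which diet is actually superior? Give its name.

Diet B

Week-4 weight band is downstream of the diet. One should not condition on a consequence of treatment, so the overall rates are the right comparison.
Pooled: Diet D 42.4% vs Diet B 62.8%; Diet B is higher overall.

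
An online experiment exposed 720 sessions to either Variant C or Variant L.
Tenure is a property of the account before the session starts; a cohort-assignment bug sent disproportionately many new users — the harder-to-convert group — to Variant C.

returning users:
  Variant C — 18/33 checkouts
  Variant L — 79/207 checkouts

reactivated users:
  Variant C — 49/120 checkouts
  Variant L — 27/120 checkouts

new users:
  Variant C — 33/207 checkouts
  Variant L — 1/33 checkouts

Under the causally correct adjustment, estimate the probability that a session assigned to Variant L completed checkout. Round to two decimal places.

0.21

User tenure differs across variants for reasons unrelated to any effect of the variant itself, and it separately predicts the outcome — a classic confounder. We must compare within user tenure levels.
Standardising Variant L to the population user tenure mix: 0.333·79/207 + 0.333·27/120 + 0.333·1/33 = 0.212.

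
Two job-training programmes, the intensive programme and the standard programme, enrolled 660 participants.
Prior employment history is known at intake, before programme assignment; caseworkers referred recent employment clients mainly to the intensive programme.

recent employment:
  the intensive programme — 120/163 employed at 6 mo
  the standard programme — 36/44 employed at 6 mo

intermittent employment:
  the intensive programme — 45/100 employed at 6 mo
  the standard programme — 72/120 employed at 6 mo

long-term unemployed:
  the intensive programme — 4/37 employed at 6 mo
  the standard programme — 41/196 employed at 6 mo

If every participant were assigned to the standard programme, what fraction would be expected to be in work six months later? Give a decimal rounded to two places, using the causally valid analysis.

0.53

Since prior employment history is a pre-existing factor (not a product of the programme) and it affects the outcome on its own, it is a confounder. The stratified rates, not the pooled rate, identify the causal effect.
Standardising the standard programme to the population prior employment history mix: 0.314·36/44 + 0.333·72/120 + 0.353·41/196 = 0.530.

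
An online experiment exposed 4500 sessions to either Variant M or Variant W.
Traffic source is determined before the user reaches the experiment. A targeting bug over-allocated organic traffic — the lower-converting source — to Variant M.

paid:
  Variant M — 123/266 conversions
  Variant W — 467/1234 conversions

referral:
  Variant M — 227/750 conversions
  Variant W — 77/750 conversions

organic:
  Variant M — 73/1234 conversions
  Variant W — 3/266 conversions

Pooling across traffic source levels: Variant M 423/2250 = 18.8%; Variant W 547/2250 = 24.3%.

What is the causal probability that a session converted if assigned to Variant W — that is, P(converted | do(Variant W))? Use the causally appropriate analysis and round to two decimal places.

0.16

The imbalance in traffic source arose from how sessions were allocated, not from anything the variant did; and traffic source independently affects the outcome. The pooled gap is confounded — condition on traffic source.
Standardising Variant W to the population traffic source mix: 0.333·467/1234 + 0.333·77/750 + 0.333·3/266 = 0.164.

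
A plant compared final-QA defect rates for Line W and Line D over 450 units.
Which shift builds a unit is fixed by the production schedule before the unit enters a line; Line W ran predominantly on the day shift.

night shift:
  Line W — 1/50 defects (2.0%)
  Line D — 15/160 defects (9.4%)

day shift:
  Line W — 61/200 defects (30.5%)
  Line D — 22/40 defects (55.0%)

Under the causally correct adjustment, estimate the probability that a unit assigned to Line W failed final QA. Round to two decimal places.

0.17

The stratified and pooled comparisons disagree (Line W wins within each shift; Line D wins overall), so the answer turns on the causal role of shift.
Since shift is a pre-existing factor (not a product of the line) and it affects the outcome on its own, it is a confounder. The stratified rates, not the pooled rate, identify the causal effect.
Standardising Line W to the population shift mix: 0.467·1/50 + 0.533·61/200 = 0.172.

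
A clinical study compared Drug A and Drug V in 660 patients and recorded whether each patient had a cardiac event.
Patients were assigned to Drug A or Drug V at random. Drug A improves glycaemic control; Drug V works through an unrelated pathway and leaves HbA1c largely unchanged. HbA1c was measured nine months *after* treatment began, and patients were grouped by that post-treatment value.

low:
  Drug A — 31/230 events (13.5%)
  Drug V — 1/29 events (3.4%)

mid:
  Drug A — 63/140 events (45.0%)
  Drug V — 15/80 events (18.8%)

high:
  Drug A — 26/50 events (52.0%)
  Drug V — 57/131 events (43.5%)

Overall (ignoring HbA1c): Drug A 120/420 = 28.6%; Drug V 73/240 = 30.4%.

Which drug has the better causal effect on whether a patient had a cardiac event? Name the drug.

The stratified and pooled comparisons disagree (Drug V wins within each HbA1c; Drug A wins overall), so the answer turns on the causal role of HbA1c.
HbA1c is recorded after the drug and is itself shifted by it — it sits on the causal path from drug to outcome. Conditioning on a mediator would strip out part of the effect we want; the pooled comparison gives the total causal effect.
Pooled: Drug A 28.6% vs Drug V 30.4%; Drug A is lower overall.

Drug A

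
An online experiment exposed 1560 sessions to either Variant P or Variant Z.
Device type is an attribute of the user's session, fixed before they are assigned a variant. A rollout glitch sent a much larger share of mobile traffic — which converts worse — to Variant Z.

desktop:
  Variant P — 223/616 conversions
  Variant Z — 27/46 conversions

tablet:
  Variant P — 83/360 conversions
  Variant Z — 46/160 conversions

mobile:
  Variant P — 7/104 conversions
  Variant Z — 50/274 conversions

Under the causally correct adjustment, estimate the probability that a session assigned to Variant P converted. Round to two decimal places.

Since device type is a pre-existing factor (not a product of the variant) and it affects the outcome on its own, it is a confounder. The stratified rates, not the pooled rate, identify the causal effect.
Standardising Variant P to the population device type mix: 0.424·223/616 + 0.333·83/360 + 0.242·7/104 = 0.247.

0.25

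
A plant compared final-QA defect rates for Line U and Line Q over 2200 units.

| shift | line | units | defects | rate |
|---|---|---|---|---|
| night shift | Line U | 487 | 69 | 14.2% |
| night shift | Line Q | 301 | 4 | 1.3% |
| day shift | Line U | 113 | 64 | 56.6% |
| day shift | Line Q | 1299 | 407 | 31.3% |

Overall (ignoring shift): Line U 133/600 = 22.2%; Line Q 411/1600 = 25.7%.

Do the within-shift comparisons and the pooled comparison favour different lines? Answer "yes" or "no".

yes

Within each shift level (night shift 14.2% vs 1.3%; day shift 56.6% vs 31.3%), Line Q has the lower rate every time. Pooled: 22.2% vs 25.7% — Line U has the lower rate overall. The two comparisons disagree.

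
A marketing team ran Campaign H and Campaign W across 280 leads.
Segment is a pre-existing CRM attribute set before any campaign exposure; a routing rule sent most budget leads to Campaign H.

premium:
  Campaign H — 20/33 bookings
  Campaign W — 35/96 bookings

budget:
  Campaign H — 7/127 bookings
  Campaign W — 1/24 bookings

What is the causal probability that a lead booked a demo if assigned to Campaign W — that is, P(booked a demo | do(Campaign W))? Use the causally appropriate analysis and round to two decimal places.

Campaign H is higher inside every customer segment stratum but Campaign W is higher in aggregate. Whether to stratify depends on how customer segment relates to the campaign.
Nothing the campaign does changes customer segment; the imbalance is an allocation artefact. With customer segment also predicting the outcome, the pooled figure is confounded, and the within-stratum comparison is the causal one.
Standardising Campaign W to the population customer segment mix: 0.461·35/96 + 0.539·1/24 = 0.190.

0.19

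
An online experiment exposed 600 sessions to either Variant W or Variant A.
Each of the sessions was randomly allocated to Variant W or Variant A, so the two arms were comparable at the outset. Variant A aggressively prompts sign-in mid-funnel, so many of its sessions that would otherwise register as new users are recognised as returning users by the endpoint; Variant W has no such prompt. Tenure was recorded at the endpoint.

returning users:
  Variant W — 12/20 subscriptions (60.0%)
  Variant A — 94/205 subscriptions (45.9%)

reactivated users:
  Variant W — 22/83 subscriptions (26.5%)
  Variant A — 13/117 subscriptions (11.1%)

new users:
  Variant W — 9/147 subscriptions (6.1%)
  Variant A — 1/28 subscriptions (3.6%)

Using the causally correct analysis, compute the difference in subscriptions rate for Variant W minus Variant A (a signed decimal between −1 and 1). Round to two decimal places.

-0.14

Because the variant influences user tenure, user tenure is a post-treatment mediator, not a confounder. Stratifying on it would bias the estimate; the causal effect is the crude pooled difference.
The causal difference is the pooled difference: 0.172 − 0.309 = -0.137.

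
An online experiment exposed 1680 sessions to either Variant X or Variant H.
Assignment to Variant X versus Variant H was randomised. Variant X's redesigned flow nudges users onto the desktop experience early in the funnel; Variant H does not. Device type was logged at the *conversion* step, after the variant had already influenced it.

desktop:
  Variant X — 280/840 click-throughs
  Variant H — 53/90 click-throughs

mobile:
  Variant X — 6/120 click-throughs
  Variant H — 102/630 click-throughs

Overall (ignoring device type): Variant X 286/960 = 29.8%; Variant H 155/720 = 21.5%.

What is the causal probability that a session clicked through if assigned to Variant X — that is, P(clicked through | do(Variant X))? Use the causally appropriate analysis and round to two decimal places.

Device type lies on the pathway variant → device type → outcome, so adjusting for it blocks the indirect effect. For the total causal effect of variant, use the unadjusted pooled rates.
So P(outcome | do(Variant X)) is just the pooled rate for Variant X: 286/960 = 0.298.

0.30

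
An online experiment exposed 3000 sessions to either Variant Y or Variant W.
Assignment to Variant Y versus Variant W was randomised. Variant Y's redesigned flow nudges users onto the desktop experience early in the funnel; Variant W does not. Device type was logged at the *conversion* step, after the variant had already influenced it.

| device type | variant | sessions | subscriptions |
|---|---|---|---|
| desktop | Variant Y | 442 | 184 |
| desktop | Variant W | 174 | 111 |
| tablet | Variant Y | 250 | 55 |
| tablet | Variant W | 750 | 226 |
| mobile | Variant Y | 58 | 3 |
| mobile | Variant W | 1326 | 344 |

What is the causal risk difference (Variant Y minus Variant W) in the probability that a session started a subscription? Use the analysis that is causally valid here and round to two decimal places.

Because the variant influences device type, device type is a post-treatment mediator, not a confounder. Stratifying on it would bias the estimate; the causal effect is the crude pooled difference.
The causal difference is the pooled difference: 0.323 − 0.303 = +0.020.

+0.02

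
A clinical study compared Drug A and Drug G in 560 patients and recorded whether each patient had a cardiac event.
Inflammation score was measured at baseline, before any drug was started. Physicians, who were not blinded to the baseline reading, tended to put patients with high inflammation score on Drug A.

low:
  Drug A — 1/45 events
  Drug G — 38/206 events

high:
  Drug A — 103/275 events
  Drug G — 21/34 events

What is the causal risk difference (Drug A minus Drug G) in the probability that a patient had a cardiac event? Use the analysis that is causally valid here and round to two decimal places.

The imbalance in inflammation score arose from how patients were allocated, not from anything the drug did; and inflammation score independently affects the outcome. The pooled gap is confounded — condition on inflammation score.
Adjusting over the population distribution of inflammation score: 0.448·(0.022−0.184) + 0.552·(0.375−0.618) = -0.207.

-0.21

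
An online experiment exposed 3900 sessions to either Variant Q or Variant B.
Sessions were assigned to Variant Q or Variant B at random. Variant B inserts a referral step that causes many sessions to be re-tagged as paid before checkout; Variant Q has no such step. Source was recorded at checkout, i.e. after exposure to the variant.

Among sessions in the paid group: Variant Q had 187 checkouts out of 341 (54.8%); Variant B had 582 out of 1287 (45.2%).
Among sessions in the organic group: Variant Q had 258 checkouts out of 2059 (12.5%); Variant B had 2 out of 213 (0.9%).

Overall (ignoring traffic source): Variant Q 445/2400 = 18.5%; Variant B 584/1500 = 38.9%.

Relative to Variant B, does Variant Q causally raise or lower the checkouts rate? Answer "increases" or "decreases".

The traffic source-specific comparison favours Variant Q throughout, but the pooled figures favour Variant B. The question is whether to condition on traffic source.
Traffic source is downstream of the variant. One should not condition on a consequence of treatment, so the overall rates are the right comparison.
Pooled: Variant Q 18.5% vs Variant B 38.9%; Variant B is higher overall.

decreases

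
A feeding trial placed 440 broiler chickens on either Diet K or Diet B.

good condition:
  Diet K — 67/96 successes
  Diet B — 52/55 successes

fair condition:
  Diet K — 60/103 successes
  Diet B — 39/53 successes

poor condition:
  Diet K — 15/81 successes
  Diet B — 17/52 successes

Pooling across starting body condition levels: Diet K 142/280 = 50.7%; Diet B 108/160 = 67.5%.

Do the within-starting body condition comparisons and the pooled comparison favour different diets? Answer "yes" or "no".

no

Within each starting body condition level (good condition 69.8% vs 94.5%; fair condition 58.3% vs 73.6%; poor condition 18.5% vs 32.7%), Diet B has the higher rate every time. Pooled: 50.7% vs 67.5% — Diet B has the higher rate overall. They agree.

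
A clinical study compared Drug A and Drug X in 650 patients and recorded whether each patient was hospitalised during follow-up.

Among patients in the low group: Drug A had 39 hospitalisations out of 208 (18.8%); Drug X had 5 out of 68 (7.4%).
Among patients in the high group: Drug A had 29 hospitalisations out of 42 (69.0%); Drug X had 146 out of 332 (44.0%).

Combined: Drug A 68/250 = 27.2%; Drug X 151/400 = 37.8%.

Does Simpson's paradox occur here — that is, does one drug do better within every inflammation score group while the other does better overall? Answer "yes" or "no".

Within each inflammation score level (low 18.8% vs 7.4%; high 69.0% vs 44.0%), Drug X has the lower rate every time. Pooled: 27.2% vs 37.8% — Drug A has the lower rate overall. The two comparisons disagree.

yes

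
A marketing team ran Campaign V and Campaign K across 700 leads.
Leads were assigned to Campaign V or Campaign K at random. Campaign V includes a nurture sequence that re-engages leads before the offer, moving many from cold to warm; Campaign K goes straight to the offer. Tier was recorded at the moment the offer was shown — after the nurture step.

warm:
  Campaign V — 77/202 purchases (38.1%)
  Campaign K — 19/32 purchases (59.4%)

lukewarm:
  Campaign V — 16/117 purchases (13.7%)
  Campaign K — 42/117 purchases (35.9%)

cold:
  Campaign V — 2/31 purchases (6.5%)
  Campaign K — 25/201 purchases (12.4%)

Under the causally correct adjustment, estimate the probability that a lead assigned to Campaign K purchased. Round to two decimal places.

0.25

Within every engagement tier level Campaign K has the higher rate, yet pooled Campaign V does — Simpson's reversal.
The distribution of engagement tier is itself part of what the campaign does — it is an intermediate outcome. Holding it fixed would remove that part of the effect; the total effect is the pooled difference.
So P(outcome | do(Campaign K)) is just the pooled rate for Campaign K: 86/350 = 0.246.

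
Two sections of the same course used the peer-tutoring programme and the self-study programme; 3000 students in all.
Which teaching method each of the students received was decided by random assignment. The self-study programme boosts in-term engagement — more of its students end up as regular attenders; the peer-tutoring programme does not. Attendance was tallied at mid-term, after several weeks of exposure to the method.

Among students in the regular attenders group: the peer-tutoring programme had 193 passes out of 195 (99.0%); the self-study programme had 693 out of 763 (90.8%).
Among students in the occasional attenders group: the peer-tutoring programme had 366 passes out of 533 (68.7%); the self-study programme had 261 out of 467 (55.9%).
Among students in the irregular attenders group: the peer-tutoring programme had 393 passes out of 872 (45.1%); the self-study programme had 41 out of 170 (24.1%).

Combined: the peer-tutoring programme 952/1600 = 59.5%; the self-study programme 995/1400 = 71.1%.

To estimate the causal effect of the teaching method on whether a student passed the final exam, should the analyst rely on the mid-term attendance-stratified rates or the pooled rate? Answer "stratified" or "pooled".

The distribution of mid-term attendance is itself part of what the teaching method does — it is an intermediate outcome. Holding it fixed would remove that part of the effect; the total effect is the pooled difference.
Pooled: the peer-tutoring programme 59.5% vs the self-study programme 71.1%; the self-study programme is higher overall.

pooled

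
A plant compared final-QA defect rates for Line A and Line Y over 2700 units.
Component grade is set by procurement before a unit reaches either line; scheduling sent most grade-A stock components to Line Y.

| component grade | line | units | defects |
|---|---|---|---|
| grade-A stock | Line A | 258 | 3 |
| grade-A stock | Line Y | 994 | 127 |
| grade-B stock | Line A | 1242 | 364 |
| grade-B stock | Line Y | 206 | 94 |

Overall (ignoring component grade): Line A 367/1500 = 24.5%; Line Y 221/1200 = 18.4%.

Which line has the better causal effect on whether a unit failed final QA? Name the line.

Line A

Since component grade is a pre-existing factor (not a product of the line) and it affects the outcome on its own, it is a confounder. The stratified rates, not the pooled rate, identify the causal effect.
Within each level — grade-A stock: 1.2% vs 12.8%; grade-B stock: 29.3% vs 45.6% — Line A is lower every time.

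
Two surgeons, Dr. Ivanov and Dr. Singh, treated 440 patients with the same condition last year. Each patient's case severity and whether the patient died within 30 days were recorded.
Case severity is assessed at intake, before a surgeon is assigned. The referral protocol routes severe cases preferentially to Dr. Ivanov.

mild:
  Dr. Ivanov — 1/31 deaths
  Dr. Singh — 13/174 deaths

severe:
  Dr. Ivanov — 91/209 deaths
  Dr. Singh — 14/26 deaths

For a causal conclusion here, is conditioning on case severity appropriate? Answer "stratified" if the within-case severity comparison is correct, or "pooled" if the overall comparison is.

stratified

Within every case severity level Dr. Ivanov has the lower rate, yet pooled Dr. Singh does — Simpson's reversal.
Case severity satisfies the back-door criterion: it is not a descendant of the surgeon, and it blocks the spurious path from surgeon to outcome. Adjusting for it (i.e., using the within-case severity rates) gives the causal effect.
Within each level — mild: 3.2% vs 7.5%; severe: 43.5% vs 53.8% — Dr. Ivanov is lower every time.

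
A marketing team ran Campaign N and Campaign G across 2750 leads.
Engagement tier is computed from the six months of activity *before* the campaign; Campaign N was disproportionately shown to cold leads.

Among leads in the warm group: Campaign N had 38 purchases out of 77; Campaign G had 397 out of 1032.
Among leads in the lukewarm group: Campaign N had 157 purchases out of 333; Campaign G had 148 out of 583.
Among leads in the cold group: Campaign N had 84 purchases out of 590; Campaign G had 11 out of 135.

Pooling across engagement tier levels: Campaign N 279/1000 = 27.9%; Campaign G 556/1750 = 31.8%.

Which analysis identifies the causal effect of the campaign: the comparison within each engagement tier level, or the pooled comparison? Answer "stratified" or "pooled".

The imbalance in engagement tier arose from how leads were allocated, not from anything the campaign did; and engagement tier independently affects the outcome. The pooled gap is confounded — condition on engagement tier.
Within each level — warm: 49.4% vs 38.5%; lukewarm: 47.1% vs 25.4%; cold: 14.2% vs 8.1% — Campaign N is higher every time.

stratified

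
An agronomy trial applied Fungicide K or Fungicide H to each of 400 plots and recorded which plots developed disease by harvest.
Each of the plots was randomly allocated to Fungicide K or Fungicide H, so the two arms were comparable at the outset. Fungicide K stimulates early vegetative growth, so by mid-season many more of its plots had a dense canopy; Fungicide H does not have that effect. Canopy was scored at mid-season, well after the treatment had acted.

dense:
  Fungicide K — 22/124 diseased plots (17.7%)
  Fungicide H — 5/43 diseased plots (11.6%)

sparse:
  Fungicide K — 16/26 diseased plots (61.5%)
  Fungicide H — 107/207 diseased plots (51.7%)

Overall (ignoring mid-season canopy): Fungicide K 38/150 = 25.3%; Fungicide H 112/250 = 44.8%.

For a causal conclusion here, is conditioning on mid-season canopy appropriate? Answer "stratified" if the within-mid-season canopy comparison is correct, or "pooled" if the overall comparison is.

Fungicide H is lower inside every mid-season canopy stratum but Fungicide K is lower in aggregate. Whether to stratify depends on how mid-season canopy relates to the fungicide.
Because the fungicide influences mid-season canopy, mid-season canopy is a post-treatment mediator, not a confounder. Stratifying on it would bias the estimate; the causal effect is the crude pooled difference.
Pooled: Fungicide K 25.3% vs Fungicide H 44.8%; Fungicide K is lower overall.

pooled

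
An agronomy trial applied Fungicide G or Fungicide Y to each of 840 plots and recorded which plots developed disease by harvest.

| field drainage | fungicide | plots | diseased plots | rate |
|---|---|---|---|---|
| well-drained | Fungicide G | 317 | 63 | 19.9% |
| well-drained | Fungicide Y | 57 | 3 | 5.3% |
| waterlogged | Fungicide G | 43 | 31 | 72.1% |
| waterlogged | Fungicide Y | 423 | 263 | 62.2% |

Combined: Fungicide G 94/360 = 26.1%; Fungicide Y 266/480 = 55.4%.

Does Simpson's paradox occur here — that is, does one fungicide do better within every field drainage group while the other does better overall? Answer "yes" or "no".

yes

Within each field drainage level (well-drained 19.9% vs 5.3%; waterlogged 72.1% vs 62.2%), Fungicide Y has the lower rate every time. Pooled: 26.1% vs 55.4% — Fungicide G has the lower rate overall. The two comparisons disagree.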